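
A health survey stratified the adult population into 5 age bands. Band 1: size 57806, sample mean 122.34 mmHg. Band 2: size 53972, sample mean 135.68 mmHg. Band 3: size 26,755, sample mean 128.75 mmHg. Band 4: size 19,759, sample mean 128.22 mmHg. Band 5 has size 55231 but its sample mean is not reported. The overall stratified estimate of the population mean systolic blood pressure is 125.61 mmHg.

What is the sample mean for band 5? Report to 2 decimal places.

N = 57806 + 53972 + 26755 + 19759 + 55231 = 213523.
Overall total = μ·N = 125.61·213523 = 26820624.03.
Subtract the known strata: 57806·122.34 + 53972·135.68 + 26755·128.75 + 19759·128.22 = 20373112.23.
Remaining total for band 5: 26820624.03 − 20373112.23 = 6447511.8.
Divide by its size: 6447511.8 / 55231 = 116.7372... → 116.74.

116.74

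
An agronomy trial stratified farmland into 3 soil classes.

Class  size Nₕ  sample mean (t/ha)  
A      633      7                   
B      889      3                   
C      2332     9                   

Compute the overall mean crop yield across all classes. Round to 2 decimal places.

x̄_st = (Σ Nₕx̄ₕ) / (Σ Nₕ) = (633·7 + 889·3 + 2332·9) / 3854
= 28086 / 3854 = 7.2875... → 7.29.

7.29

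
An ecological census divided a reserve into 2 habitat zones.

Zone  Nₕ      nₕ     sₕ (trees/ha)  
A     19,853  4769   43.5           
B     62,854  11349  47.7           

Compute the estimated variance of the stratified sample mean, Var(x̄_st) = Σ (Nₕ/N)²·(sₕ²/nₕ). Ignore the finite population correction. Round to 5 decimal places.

N = 82707. Term for each stratum: Wₕ²sₕ²/nₕ.
Var(x̄_st) = 0.02286225 + 0.11578718 = 0.13864943 → 0.13865.

0.13865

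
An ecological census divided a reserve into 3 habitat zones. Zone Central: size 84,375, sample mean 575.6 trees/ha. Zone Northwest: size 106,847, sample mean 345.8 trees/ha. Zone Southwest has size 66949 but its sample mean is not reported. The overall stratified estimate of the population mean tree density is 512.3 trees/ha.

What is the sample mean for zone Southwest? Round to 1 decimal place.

698.2

Σ Nₕx̄ₕ = N·μ, so 66949·x̄_Southwest = 258171·512.3 − (84375·575.6 + 106847·345.8).
= 132261003.3 − 85513942.6 = 46747060.7.
x̄_Southwest = 46747060.7 / 66949 = 698.249... → 698.2.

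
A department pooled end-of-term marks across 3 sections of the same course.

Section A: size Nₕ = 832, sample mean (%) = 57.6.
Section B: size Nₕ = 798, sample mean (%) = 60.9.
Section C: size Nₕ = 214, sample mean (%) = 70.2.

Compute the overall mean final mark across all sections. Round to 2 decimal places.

60.49

N = 832 + 798 + 214 = 1844.
The stratified mean weights each stratum mean by its population share Nₕ/N.
Σ Nₕx̄ₕ = 832·57.6 + 798·60.9 + 214·70.2 = 47923.2 + 48598.2 + 15022.8 = 111544.2.
Divide by N: 111544.2 / 1844 = 60.4903... → 60.49.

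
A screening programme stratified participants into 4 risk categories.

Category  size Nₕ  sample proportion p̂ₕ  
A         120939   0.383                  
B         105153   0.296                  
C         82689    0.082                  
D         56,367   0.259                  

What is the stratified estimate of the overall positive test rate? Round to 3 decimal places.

Wₕ = Nₕ/N with N = 365148: 0.3312, 0.2880, 0.2265, 0.1544.
p̂_st = 0.3312·0.383 + 0.2880·0.296 + 0.2265·0.082 + 0.1544·0.259 ≈ 0.27064... → 0.271.

0.271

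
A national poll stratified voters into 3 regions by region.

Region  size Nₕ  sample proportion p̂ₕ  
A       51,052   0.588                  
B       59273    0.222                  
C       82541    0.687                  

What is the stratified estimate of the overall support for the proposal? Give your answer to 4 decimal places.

Wₕ = Nₕ/N with N = 192866: 0.2647, 0.3073, 0.4280.
p̂_st = 0.2647·0.588 + 0.3073·0.222 + 0.4280·0.687 ≈ 0.517887... → 0.5179.

0.5179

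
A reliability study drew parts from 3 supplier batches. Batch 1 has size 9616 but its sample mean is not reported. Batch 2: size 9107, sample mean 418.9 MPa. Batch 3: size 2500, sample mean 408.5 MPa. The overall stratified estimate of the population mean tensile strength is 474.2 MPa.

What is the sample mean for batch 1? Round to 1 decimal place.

543.7

N = 9616 + 9107 + 2500 = 21223.
Overall total = μ·N = 474.2·21223 = 10063946.6.
Subtract the known strata: 9107·418.9 + 2500·408.5 = 4836172.3.
Remaining total for batch 1: 10063946.6 − 4836172.3 = 5227774.3.
Divide by its size: 5227774.3 / 9616 = 543.654... → 543.7.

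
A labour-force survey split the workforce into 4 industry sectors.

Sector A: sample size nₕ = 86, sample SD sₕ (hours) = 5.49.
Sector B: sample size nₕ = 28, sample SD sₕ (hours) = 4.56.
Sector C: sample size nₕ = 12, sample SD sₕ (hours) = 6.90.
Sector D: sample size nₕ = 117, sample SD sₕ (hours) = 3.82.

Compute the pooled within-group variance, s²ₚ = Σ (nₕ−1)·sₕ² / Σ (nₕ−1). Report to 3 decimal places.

22.342

Degrees of freedom: 85 + 27 + 11 + 116 = 239.
Σ(nₕ−1)sₕ² = 85·30.1401 + 27·20.7936 + 11·47.61 + 116·14.5924 = 5339.7641.
s²ₚ = 5339.7641 / 239 = 22.34211... → 22.342.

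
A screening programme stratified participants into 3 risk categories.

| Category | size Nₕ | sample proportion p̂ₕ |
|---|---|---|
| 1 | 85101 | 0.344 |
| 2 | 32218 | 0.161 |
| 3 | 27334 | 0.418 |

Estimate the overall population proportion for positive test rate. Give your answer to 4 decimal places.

0.3172

Wₕ = Nₕ/N with N = 144653: 0.5883, 0.2227, 0.1890.
p̂_st = 0.5883·0.344 + 0.2227·0.161 + 0.1890·0.418 ≈ 0.317224... → 0.3172.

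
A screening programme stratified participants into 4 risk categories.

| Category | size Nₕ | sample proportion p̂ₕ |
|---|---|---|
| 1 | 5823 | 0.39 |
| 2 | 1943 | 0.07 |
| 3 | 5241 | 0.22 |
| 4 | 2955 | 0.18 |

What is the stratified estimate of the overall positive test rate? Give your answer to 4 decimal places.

0.2564

N = 5823 + 1943 + 5241 + 2955 = 15962.
Overall proportion = Σ (Nₕ/N)·p̂ₕ.
Σ Nₕp̂ₕ = 2270.97 + 136.01 + 1153.02 + 531.9 = 4091.9.
4091.9 / 15962 = 0.256353... → 0.2564.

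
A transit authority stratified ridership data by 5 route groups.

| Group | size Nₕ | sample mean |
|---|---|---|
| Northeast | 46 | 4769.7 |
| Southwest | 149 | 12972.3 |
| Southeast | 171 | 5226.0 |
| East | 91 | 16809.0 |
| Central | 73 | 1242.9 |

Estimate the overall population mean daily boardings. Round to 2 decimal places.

x̄_st = (Σ Nₕx̄ₕ) / (Σ Nₕ) = (46·4769.7 + 149·12972.3 + 171·5226.0 + 91·16809.0 + 73·1242.9) / 530
= 4666275.6 / 530 = 8804.2936... → 8804.29.

8804.29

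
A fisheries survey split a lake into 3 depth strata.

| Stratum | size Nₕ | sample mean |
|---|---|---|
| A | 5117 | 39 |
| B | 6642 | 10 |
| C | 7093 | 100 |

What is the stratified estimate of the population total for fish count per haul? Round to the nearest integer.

A: 5117·39 = 199563
B: 6642·10 = 66420
C: 7093·100 = 709300
τ̂ = Σ Nₕx̄ₕ = 975283.

975283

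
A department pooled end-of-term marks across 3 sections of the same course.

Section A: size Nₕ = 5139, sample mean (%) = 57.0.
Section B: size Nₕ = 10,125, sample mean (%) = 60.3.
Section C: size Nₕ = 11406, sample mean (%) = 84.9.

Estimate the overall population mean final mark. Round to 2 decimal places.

70.18

N = 26670; weights Wₕ = Nₕ/N = (0.1927, 0.3796, 0.4277).
x̄_st = Σ Wₕ·x̄ₕ = 0.1927·57.0 + 0.3796·60.3 + 0.4277·84.9 ≈ 70.1848...
→ 70.18.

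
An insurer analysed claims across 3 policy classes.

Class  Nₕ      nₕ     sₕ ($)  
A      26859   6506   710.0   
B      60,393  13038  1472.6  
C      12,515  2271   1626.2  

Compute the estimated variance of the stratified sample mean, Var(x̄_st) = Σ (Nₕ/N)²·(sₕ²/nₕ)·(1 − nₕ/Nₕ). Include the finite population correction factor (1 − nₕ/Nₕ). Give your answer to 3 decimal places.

N = 99767; Wₕ = Nₕ/N.
class A: (26859/99767)²·710.0²/6506·(1 − 6506/26859) = 4.255466
class B: (60393/99767)²·1472.6²/13038·(1 − 13038/60393) = 47.790022
class C: (12515/99767)²·1626.2²/2271·(1 − 2271/12515) = 14.998830
Sum = 67.044318 → 67.044.

67.044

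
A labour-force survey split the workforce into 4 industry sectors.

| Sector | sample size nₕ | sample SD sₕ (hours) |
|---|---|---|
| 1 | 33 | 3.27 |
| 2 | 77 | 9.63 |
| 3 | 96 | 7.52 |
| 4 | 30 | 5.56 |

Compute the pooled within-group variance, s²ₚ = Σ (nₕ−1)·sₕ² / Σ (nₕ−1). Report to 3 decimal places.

58.875

1: (33−1)·3.27² = 32·10.6929 = 342.1728
2: (77−1)·9.63² = 76·92.7369 = 7048.0044
3: (96−1)·7.52² = 95·56.5504 = 5372.288
4: (30−1)·5.56² = 29·30.9136 = 896.4944
Numerator = 13658.9596; denominator = Σ(nₕ−1) = 232.
s²ₚ = 13658.9596/232 = 58.87483... → 58.875.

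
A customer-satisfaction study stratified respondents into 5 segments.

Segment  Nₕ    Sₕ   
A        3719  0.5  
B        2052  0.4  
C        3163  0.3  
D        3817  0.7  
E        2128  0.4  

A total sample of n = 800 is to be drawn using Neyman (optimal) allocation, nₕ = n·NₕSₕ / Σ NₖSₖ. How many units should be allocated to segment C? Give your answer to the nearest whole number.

Σ NₕSₕ = 3719·0.5 + 2052·0.4 + 3163·0.3 + 3817·0.7 + 2128·0.4 = 7152.3.
Share for C: 948.9/7152.3 = 0.13267.
n_C = 800 × 0.13267 = 106.136... → 106.

106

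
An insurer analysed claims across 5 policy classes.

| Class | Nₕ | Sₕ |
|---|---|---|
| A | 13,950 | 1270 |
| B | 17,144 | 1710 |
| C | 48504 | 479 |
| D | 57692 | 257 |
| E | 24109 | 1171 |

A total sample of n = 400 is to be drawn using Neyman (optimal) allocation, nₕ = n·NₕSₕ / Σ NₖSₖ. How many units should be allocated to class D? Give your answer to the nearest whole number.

52

Σ NₕSₕ = 13950·1270 + 17144·1710 + 48504·479 + 57692·257 + 24109·1171 = 113324639.
Share for D: 14826844/113324639 = 0.13084.
n_D = 400 × 0.13084 = 52.334... → 52.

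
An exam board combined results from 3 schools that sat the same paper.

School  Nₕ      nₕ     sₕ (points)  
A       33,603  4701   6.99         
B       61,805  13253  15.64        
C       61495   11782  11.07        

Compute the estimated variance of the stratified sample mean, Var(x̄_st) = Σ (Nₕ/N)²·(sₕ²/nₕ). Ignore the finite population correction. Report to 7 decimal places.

0.0049382

N = 156903. Term for each stratum: Wₕ²sₕ²/nₕ.
Var(x̄_st) = 0.0004767138 + 0.0028638088 + 0.0015976930 = 0.0049382157 → 0.0049382.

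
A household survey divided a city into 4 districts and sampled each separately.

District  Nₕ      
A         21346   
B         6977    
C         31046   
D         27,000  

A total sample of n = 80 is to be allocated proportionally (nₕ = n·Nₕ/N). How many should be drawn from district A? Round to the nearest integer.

Share of district A = 21346/86369 = 0.24715.
Allocate 80 × 0.24715 = 19.772... → 20.

20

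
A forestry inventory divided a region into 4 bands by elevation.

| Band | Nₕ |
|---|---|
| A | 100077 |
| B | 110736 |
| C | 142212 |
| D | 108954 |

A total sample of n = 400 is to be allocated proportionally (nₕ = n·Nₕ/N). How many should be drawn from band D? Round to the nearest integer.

94

Share of band D = 108954/461979 = 0.23584.
Allocate 400 × 0.23584 = 94.337... → 94.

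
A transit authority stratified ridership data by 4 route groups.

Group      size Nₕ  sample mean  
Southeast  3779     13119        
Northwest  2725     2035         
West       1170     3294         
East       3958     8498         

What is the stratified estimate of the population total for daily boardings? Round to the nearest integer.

Population total = Σ Nₕ·x̄ₕ (each stratum's size times its mean).
3779·13119 + 2725·2035 + 1170·3294 + 3958·8498 = 49576701 + 5545375 + 3853980 + 33635084 = 92611140.

92611140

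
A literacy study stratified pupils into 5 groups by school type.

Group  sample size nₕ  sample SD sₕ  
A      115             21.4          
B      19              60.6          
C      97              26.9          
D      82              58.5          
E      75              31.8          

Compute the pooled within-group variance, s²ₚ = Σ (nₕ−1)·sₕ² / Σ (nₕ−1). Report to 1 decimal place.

Degrees of freedom: 114 + 18 + 96 + 81 + 74 = 383.
Σ(nₕ−1)sₕ² = 114·457.96 + 18·3672.36 + 96·723.61 + 81·3422.25 + 74·1011.24 = 539810.49.
s²ₚ = 539810.49 / 383 = 1409.427... → 1409.4.

1409.4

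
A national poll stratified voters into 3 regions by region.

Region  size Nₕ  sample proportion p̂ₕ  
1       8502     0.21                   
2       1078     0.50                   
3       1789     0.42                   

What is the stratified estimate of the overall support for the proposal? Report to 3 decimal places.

N = 8502 + 1078 + 1789 = 11369.
Overall proportion = Σ (Nₕ/N)·p̂ₕ.
Σ Nₕp̂ₕ = 1785.42 + 539 + 751.38 = 3075.8.
3075.8 / 11369 = 0.27054... → 0.271.

0.271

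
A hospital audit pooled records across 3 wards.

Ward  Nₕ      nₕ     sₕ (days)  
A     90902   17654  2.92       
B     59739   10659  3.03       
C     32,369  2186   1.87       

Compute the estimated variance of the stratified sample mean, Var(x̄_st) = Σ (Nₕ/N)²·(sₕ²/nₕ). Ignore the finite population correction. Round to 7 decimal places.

N = 183010; Wₕ = Nₕ/N.
ward A: (90902/183010)²·2.92²/17654 = 0.0001191571
ward B: (59739/183010)²·3.03²/10659 = 0.0000917773
ward C: (32369/183010)²·1.87²/2186 = 0.0000500428
Sum = 0.0002609772 → 0.0002610.

0.0002610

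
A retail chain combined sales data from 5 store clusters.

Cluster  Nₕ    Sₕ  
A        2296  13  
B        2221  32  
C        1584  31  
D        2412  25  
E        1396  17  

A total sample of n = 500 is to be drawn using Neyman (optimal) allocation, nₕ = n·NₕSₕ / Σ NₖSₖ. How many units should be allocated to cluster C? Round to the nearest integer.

105

Σ NₕSₕ = 2296·13 + 2221·32 + 1584·31 + 2412·25 + 1396·17 = 234056.
Share for C: 49104/234056 = 0.20980.
n_C = 500 × 0.20980 = 104.898... → 105.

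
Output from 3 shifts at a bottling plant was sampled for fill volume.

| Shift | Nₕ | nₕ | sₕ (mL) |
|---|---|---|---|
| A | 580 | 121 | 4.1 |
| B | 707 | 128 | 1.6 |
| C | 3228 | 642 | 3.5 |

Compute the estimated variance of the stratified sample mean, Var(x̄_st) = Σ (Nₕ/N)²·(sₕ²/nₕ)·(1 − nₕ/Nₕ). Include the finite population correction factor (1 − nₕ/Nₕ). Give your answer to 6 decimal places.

N = 4515. Term for each stratum: Wₕ²sₕ²/nₕ·(1−nₕ/Nₕ).
Var(x̄_st) = 0.001814293 + 0.000401617 + 0.007813536 = 0.010029446 → 0.010029.

0.010029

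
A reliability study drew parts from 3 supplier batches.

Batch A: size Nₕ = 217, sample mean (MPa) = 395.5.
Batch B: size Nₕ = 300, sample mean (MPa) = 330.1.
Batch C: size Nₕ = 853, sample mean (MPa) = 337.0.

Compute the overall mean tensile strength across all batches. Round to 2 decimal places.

x̄_st = (Σ Nₕx̄ₕ) / (Σ Nₕ) = (217·395.5 + 300·330.1 + 853·337.0) / 1370
= 472314.5 / 1370 = 344.7551... → 344.76.

344.76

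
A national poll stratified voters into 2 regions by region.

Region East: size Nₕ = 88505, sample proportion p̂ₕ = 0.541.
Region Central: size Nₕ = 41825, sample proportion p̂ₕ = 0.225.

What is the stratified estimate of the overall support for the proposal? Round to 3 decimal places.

N = 88505 + 41825 = 130330.
Overall proportion = Σ (Nₕ/N)·p̂ₕ.
Σ Nₕp̂ₕ = 47881.205 + 9410.625 = 57291.83.
57291.83 / 130330 = 0.43959... → 0.440.

0.440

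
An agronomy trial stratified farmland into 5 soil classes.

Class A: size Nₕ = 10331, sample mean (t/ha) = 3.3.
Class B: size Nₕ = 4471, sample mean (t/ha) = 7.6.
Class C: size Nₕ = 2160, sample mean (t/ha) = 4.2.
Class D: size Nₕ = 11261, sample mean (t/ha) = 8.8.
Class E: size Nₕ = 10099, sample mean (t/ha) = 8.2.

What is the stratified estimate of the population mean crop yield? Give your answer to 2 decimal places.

6.76

N = 10331 + 4471 + 2160 + 11261 + 10099 = 38322.
The stratified mean weights each stratum mean by its population share Nₕ/N.
Σ Nₕx̄ₕ = 10331·3.3 + 4471·7.6 + 2160·4.2 + 11261·8.8 + 10099·8.2 = 34092.3 + 33979.6 + 9072 + 99096.8 + 82811.8 = 259052.5.
Divide by N: 259052.5 / 38322 = 6.7599... → 6.76.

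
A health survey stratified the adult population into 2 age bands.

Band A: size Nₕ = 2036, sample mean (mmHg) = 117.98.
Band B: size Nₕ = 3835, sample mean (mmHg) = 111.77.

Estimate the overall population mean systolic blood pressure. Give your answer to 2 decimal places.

113.92

N = 2036 + 3835 = 5871.
The stratified mean weights each stratum mean by its population share Nₕ/N.
Σ Nₕx̄ₕ = 2036·117.98 + 3835·111.77 = 240207.28 + 428637.95 = 668845.23.
Divide by N: 668845.23 / 5871 = 113.9236... → 113.92.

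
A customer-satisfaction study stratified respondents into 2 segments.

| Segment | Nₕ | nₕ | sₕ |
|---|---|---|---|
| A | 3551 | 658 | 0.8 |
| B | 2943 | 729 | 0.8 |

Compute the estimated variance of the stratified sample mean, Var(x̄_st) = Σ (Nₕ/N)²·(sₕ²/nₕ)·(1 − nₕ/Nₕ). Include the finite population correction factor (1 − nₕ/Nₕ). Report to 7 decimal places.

0.0003726

N = 6494; Wₕ = Nₕ/N.
segment A: (3551/6494)²·0.8²/658·(1 − 658/3551) = 0.0002369347
segment B: (2943/6494)²·0.8²/729·(1 − 729/2943) = 0.0001356425
Sum = 0.0003725772 → 0.0003726.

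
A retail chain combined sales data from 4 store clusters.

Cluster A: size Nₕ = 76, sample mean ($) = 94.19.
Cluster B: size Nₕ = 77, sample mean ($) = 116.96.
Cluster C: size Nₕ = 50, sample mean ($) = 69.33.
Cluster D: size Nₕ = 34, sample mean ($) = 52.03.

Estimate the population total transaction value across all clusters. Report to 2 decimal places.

21399.88

A: 76·94.19 = 7158.44
B: 77·116.96 = 9005.92
C: 50·69.33 = 3466.5
D: 34·52.03 = 1769.02
τ̂ = Σ Nₕx̄ₕ = 21399.88.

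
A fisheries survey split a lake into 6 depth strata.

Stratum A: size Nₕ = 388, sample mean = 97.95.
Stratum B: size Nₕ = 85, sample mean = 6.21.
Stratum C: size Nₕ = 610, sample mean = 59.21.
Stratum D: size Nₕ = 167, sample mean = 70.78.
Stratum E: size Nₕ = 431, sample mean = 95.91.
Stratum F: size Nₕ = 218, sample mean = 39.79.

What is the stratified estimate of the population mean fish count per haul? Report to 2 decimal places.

N = 1899; weights Wₕ = Nₕ/N = (0.2043, 0.0448, 0.3212, 0.0879, 0.2270, 0.1148).
x̄_st = Σ Wₕ·x̄ₕ = 0.2043·97.95 + 0.0448·6.21 + 0.3212·59.21 + 0.0879·70.78 + 0.2270·95.91 + 0.1148·39.79 ≈ 71.8706...
→ 71.87.

71.87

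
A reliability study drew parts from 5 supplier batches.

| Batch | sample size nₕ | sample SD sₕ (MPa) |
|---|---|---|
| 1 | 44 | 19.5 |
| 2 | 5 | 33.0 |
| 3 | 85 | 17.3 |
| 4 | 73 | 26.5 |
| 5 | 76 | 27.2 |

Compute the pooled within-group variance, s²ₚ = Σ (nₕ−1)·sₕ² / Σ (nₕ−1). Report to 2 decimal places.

1: (44−1)·19.5² = 43·380.25 = 16350.75
2: (5−1)·33.0² = 4·1089 = 4356
3: (85−1)·17.3² = 84·299.29 = 25140.36
4: (73−1)·26.5² = 72·702.25 = 50562
5: (76−1)·27.2² = 75·739.84 = 55488
Numerator = 151897.11; denominator = Σ(nₕ−1) = 278.
s²ₚ = 151897.11/278 = 546.3925... → 546.39.

546.39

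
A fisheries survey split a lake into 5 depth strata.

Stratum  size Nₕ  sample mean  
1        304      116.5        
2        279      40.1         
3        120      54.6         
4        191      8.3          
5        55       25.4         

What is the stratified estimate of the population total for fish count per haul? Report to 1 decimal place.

1: 304·116.5 = 35416
2: 279·40.1 = 11187.9
3: 120·54.6 = 6552
4: 191·8.3 = 1585.3
5: 55·25.4 = 1397
τ̂ = Σ Nₕx̄ₕ = 56138.2.

56138.2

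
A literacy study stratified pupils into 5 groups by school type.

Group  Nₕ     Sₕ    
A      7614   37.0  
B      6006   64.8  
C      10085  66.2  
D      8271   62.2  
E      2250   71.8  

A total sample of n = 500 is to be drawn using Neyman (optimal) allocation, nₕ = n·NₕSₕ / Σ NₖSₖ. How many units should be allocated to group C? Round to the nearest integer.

A: NₕSₕ = 7614·37.0 = 281718
B: NₕSₕ = 6006·64.8 = 389188.8
C: NₕSₕ = 10085·66.2 = 667627
D: NₕSₕ = 8271·62.2 = 514456.2
E: NₕSₕ = 2250·71.8 = 161550
Σ NₕSₕ = 2014540.
n_C = 500·667627/2014540 = 165.702... → 166.

166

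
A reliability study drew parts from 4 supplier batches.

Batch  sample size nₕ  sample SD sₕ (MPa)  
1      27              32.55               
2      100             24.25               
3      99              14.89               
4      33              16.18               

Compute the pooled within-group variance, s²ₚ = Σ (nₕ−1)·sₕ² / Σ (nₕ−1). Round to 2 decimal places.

Degrees of freedom: 26 + 99 + 98 + 32 = 255.
Σ(nₕ−1)sₕ² = 26·1059.5025 + 99·588.0625 + 98·221.7121 + 32·261.7924 = 115870.3951.
s²ₚ = 115870.3951 / 255 = 454.3937... → 454.39.

454.39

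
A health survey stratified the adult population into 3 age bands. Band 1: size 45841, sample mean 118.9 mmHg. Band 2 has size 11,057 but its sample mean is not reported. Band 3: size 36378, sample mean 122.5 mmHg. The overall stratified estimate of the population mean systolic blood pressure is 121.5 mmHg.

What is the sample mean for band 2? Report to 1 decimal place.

Σ Nₕx̄ₕ = N·μ, so 11057·x̄_2 = 93276·121.5 − (45841·118.9 + 36378·122.5).
= 11333034 − 9906799.9 = 1426234.1.
x̄_2 = 1426234.1 / 11057 = 128.989... → 129.0.

129.0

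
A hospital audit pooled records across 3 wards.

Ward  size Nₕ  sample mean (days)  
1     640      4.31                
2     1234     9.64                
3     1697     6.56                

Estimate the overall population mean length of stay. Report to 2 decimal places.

7.22

N = 640 + 1234 + 1697 = 3571.
Overall mean = Σ (Nₕ/N)·x̄ₕ — weight by population share, not a simple average.
Σ Nₕx̄ₕ = 640·4.31 + 1234·9.64 + 1697·6.56 = 2758.4 + 11895.76 + 11132.32 = 25786.48.
Divide by N: 25786.48 / 3571 = 7.2211... → 7.22.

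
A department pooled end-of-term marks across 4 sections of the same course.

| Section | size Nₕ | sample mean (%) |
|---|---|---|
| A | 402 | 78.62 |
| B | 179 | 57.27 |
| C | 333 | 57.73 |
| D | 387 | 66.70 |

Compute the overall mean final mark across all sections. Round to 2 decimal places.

66.79

N = 1301; weights Wₕ = Nₕ/N = (0.3090, 0.1376, 0.2560, 0.2975).
x̄_st = Σ Wₕ·x̄ₕ = 0.3090·78.62 + 0.1376·57.27 + 0.2560·57.73 + 0.2975·66.70 ≈ 66.7898...
→ 66.79.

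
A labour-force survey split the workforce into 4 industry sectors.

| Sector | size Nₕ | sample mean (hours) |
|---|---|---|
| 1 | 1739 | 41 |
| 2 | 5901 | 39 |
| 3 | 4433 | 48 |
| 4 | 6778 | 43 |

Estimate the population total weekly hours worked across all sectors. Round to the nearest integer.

805676

1: 1739·41 = 71299
2: 5901·39 = 230139
3: 4433·48 = 212784
4: 6778·43 = 291454
τ̂ = Σ Nₕx̄ₕ = 805676.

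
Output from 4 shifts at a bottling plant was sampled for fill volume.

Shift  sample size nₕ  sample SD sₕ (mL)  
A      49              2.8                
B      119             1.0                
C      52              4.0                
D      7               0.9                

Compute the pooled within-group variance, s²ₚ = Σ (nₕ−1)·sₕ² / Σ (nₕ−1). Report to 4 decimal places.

A: (49−1)·2.8² = 48·7.84 = 376.32
B: (119−1)·1.0² = 118·1 = 118
C: (52−1)·4.0² = 51·16 = 816
D: (7−1)·0.9² = 6·0.81 = 4.86
Numerator = 1315.18; denominator = Σ(nₕ−1) = 223.
s²ₚ = 1315.18/223 = 5.897668... → 5.8977.

5.8977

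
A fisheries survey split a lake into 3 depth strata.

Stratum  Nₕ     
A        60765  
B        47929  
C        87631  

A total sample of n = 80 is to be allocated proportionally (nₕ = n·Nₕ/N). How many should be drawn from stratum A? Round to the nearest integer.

25

N = 60765 + 47929 + 87631 = 196325.
n_A = 80·60765/196325 = 24.761... → 25.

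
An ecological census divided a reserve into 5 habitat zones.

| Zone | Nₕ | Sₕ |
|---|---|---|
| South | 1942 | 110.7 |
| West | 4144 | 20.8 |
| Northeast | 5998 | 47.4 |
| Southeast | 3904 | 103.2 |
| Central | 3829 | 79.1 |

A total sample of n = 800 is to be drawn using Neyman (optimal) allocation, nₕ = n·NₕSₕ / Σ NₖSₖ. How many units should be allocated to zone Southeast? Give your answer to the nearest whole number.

250

South: NₕSₕ = 1942·110.7 = 214979.4
West: NₕSₕ = 4144·20.8 = 86195.2
Northeast: NₕSₕ = 5998·47.4 = 284305.2
Southeast: NₕSₕ = 3904·103.2 = 402892.8
Central: NₕSₕ = 3829·79.1 = 302873.9
Σ NₕSₕ = 1291246.5.
n_Southeast = 800·402892.8/1291246.5 = 249.615... → 250.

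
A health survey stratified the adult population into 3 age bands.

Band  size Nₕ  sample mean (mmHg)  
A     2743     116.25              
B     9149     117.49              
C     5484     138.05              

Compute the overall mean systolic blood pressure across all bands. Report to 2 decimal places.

123.78

x̄_st = (Σ Nₕx̄ₕ) / (Σ Nₕ) = (2743·116.25 + 9149·117.49 + 5484·138.05) / 17376
= 2150855.96 / 17376 = 123.7831... → 123.78.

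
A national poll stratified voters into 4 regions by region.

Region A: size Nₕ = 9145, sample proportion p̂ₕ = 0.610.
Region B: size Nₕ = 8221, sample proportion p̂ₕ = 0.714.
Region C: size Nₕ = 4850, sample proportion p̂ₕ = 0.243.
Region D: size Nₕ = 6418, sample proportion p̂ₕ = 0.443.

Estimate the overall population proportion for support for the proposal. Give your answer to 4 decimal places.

0.5403

N = 9145 + 8221 + 4850 + 6418 = 28634.
Overall proportion = Σ (Nₕ/N)·p̂ₕ.
Σ Nₕp̂ₕ = 5578.45 + 5869.794 + 1178.55 + 2843.174 = 15469.968.
15469.968 / 28634 = 0.540266... → 0.5403.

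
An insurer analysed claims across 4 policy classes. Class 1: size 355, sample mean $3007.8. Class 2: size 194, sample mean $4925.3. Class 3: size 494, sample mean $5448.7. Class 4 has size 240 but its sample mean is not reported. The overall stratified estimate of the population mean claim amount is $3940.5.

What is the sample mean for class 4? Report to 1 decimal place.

1419.7

Σ Nₕx̄ₕ = N·μ, so 240·x̄_4 = 1283·3940.5 − (355·3007.8 + 194·4925.3 + 494·5448.7).
= 5055661.5 − 4714935 = 340726.5.
x̄_4 = 340726.5 / 240 = 1419.694... → 1419.7.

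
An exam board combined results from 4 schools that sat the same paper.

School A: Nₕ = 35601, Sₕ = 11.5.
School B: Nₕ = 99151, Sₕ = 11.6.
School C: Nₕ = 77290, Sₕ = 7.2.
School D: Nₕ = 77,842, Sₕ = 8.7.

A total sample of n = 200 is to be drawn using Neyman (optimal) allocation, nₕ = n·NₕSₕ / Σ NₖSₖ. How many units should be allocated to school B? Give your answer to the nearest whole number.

A: NₕSₕ = 35601·11.5 = 409411.5
B: NₕSₕ = 99151·11.6 = 1150151.6
C: NₕSₕ = 77290·7.2 = 556488
D: NₕSₕ = 77842·8.7 = 677225.4
Σ NₕSₕ = 2793276.5.
n_B = 200·1150151.6/2793276.5 = 82.351... → 82.

82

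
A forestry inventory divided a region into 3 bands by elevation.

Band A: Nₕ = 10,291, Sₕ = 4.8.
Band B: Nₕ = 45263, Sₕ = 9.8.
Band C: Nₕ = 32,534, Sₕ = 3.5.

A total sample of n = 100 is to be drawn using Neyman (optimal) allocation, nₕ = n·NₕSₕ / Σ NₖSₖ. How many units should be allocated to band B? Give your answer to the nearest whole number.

Σ NₕSₕ = 10291·4.8 + 45263·9.8 + 32534·3.5 = 606843.2.
Share for B: 443577.4/606843.2 = 0.73096.
n_B = 100 × 0.73096 = 73.096... → 73.

73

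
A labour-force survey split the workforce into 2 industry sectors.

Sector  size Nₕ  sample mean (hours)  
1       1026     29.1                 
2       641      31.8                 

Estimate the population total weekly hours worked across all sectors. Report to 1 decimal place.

50240.4

1: 1026·29.1 = 29856.6
2: 641·31.8 = 20383.8
τ̂ = Σ Nₕx̄ₕ = 50240.4.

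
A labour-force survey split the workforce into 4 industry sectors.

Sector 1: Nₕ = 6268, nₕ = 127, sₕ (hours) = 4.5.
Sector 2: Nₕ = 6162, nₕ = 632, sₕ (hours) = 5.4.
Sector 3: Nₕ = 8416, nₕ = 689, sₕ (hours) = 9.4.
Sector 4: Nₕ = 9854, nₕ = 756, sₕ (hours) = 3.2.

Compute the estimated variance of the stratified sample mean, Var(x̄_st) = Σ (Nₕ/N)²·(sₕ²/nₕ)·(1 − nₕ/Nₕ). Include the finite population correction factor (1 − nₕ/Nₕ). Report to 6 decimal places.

N = 30700; Wₕ = Nₕ/N.
sector 1: (6268/30700)²·4.5²/127·(1 − 127/6268) = 0.006511974
sector 2: (6162/30700)²·5.4²/632·(1 − 632/6162) = 0.001668171
sector 3: (8416/30700)²·9.4²/689·(1 − 689/8416) = 0.008848637
sector 4: (9854/30700)²·3.2²/756·(1 − 756/9854) = 0.001288427
Sum = 0.018317209 → 0.018317.

0.018317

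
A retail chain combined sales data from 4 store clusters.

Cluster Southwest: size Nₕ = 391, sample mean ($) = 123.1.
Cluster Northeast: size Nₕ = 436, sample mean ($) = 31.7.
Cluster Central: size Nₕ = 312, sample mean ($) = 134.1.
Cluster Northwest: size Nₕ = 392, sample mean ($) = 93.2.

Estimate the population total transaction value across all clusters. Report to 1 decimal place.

140326.9

Population total = Σ Nₕ·x̄ₕ (each stratum's size times its mean).
391·123.1 + 436·31.7 + 312·134.1 + 392·93.2 = 48132.1 + 13821.2 + 41839.2 + 36534.4 = 140326.9.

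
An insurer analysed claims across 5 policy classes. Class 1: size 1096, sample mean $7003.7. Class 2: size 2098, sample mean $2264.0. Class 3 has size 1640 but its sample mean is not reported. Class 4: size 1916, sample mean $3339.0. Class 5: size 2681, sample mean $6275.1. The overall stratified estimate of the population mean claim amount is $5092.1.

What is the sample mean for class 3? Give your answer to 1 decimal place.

7546.7

Σ Nₕx̄ₕ = N·μ, so 1640·x̄_3 = 9431·5092.1 − (1096·7003.7 + 2098·2264.0 + 1916·3339.0 + 2681·6275.1).
= 48023595.1 − 35646994.3 = 12376600.8.
x̄_3 = 12376600.8 / 1640 = 7546.708... → 7546.7.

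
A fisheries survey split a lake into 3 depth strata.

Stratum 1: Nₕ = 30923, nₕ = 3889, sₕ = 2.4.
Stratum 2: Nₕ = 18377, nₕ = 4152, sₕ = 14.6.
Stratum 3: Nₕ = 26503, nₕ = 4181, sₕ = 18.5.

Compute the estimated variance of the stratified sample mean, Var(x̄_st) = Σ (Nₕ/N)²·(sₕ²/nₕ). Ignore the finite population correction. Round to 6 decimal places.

0.013270

N = 75803. Term for each stratum: Wₕ²sₕ²/nₕ.
Var(x̄_st) = 0.000246476 + 0.003017344 + 0.010006463 = 0.013270283 → 0.013270.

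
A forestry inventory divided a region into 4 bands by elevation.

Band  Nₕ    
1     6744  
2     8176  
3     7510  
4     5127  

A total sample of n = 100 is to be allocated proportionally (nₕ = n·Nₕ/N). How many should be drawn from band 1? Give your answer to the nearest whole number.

N = 6744 + 8176 + 7510 + 5127 = 27557.
n_1 = 100·6744/27557 = 24.473... → 24.

24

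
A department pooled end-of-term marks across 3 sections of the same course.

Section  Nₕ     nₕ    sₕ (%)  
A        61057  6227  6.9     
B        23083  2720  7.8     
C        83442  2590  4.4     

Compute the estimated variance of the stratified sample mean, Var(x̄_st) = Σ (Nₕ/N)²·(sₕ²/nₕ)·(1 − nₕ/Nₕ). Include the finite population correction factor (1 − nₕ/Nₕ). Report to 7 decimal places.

0.0030815

N = 167582; Wₕ = Nₕ/N.
section A: (61057/167582)²·6.9²/6227·(1 − 6227/61057) = 0.0009114194
section B: (23083/167582)²·7.8²/2720·(1 − 2720/23083) = 0.0003743687
section C: (83442/167582)²·4.4²/2590·(1 − 2590/83442) = 0.0017956692
Sum = 0.0030814573 → 0.0030815.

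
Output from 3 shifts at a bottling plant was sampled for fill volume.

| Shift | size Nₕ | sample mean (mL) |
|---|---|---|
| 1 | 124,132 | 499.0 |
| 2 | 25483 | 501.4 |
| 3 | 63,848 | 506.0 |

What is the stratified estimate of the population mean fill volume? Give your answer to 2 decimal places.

501.38

x̄_st = (Σ Nₕx̄ₕ) / (Σ Nₕ) = (124132·499.0 + 25483·501.4 + 63848·506.0) / 213463
= 107026132.2 / 213463 = 501.3802... → 501.38.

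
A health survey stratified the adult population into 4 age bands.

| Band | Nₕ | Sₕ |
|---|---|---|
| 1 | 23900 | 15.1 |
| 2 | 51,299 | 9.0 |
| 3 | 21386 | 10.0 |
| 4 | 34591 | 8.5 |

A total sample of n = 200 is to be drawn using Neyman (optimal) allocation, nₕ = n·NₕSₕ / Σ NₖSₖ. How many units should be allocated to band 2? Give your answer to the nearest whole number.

69

1: NₕSₕ = 23900·15.1 = 360890
2: NₕSₕ = 51299·9.0 = 461691
3: NₕSₕ = 21386·10.0 = 213860
4: NₕSₕ = 34591·8.5 = 294023.5
Σ NₕSₕ = 1330464.5.
n_2 = 200·461691/1330464.5 = 69.403... → 69.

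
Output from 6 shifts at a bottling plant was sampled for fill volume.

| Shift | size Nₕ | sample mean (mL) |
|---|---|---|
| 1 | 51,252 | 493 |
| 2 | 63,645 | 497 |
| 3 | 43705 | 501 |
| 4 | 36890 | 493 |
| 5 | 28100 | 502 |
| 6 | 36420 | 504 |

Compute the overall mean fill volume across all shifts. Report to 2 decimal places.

497.84

N = 51252 + 63645 + 43705 + 36890 + 28100 + 36420 = 260012.
Overall mean = Σ (Nₕ/N)·x̄ₕ — weight by population share, not a simple average.
Σ Nₕx̄ₕ = 51252·493 + 63645·497 + 43705·501 + 36890·493 + 28100·502 + 36420·504 = 25267236 + 31631565 + 21896205 + 18186770 + 14106200 + 18355680 = 129443656.
Divide by N: 129443656 / 260012 = 497.8372... → 497.84.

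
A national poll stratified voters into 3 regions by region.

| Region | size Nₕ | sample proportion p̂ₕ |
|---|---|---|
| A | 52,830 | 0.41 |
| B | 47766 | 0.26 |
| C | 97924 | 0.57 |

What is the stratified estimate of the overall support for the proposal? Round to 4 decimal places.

N = 52830 + 47766 + 97924 = 198520.
Overall proportion = Σ (Nₕ/N)·p̂ₕ.
Σ Nₕp̂ₕ = 21660.3 + 12419.16 + 55816.68 = 89896.14.
89896.14 / 198520 = 0.452832... → 0.4528.

0.4528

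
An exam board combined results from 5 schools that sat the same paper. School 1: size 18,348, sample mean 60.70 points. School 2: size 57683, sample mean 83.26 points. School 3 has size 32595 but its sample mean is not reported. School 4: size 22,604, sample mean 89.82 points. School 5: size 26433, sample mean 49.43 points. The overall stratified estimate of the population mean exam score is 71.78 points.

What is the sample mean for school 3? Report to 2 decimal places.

Σ Nₕx̄ₕ = N·μ, so 32595·x̄_3 = 157663·71.78 − (18348·60.70 + 57683·83.26 + 22604·89.82 + 26433·49.43).
= 11317050.14 − 9253284.65 = 2063765.49.
x̄_3 = 2063765.49 / 32595 = 63.3154... → 63.32.

63.32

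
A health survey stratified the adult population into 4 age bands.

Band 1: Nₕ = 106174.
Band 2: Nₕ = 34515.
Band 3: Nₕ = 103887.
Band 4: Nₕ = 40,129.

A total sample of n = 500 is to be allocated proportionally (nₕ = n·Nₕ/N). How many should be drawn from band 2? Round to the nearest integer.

61

N = 106174 + 34515 + 103887 + 40129 = 284705.
n_2 = 500·34515/284705 = 60.615... → 61.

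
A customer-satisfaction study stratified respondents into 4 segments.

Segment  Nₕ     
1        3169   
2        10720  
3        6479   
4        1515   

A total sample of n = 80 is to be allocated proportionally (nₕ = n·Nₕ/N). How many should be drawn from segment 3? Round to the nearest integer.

24

Share of segment 3 = 6479/21883 = 0.29607.
Allocate 80 × 0.29607 = 23.686... → 24.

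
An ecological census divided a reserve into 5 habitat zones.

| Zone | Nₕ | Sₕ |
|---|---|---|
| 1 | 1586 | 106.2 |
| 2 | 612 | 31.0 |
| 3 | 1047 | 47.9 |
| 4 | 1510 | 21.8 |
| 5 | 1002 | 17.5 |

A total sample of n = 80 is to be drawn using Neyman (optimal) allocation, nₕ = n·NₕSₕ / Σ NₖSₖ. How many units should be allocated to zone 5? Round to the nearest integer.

1: NₕSₕ = 1586·106.2 = 168433.2
2: NₕSₕ = 612·31.0 = 18972
3: NₕSₕ = 1047·47.9 = 50151.3
4: NₕSₕ = 1510·21.8 = 32918
5: NₕSₕ = 1002·17.5 = 17535
Σ NₕSₕ = 288009.5.
n_5 = 80·17535/288009.5 = 4.871... → 5.

5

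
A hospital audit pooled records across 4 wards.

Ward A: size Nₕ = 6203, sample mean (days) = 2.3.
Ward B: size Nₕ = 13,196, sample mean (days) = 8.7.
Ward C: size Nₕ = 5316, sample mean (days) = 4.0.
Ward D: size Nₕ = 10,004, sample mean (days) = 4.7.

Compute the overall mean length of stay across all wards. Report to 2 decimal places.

N = 34719; weights Wₕ = Nₕ/N = (0.1787, 0.3801, 0.1531, 0.2881).
x̄_st = Σ Wₕ·x̄ₕ = 0.1787·2.3 + 0.3801·8.7 + 0.1531·4.0 + 0.2881·4.7 ≈ 5.6843...
→ 5.68.

5.68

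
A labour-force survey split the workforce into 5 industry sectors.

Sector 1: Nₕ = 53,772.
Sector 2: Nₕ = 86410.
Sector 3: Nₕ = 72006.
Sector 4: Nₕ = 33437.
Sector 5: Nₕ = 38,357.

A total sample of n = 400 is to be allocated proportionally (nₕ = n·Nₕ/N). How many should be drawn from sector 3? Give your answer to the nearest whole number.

N = 53772 + 86410 + 72006 + 33437 + 38357 = 283982.
n_3 = 400·72006/283982 = 101.423... → 101.

101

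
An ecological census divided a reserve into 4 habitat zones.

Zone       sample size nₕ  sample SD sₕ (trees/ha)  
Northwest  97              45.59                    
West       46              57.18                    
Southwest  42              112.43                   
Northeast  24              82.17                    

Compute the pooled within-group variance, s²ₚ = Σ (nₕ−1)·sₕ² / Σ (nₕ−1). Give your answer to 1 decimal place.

4976.7

Degrees of freedom: 96 + 45 + 41 + 23 = 205.
Σ(nₕ−1)sₕ² = 96·2078.4481 + 45·3269.5524 + 41·12640.5049 + 23·6751.9089 = 1020215.4812.
s²ₚ = 1020215.4812 / 205 = 4976.661... → 4976.7.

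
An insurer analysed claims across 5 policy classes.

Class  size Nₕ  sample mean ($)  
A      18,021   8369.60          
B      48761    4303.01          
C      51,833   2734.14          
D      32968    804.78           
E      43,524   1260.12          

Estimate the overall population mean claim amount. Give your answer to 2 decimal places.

N = 18021 + 48761 + 51833 + 32968 + 43524 = 195107.
Weight each subgroup mean by Nₕ/N and sum.
Σ Nₕx̄ₕ = 18021·8369.60 + 48761·4303.01 + 51833·2734.14 + 32968·804.78 + 43524·1260.12 = 150828561.6 + 209819070.61 + 141718678.62 + 26531987.04 + 54845462.88 = 583743760.75.
Divide by N: 583743760.75 / 195107 = 2991.9160... → 2991.92.

2991.92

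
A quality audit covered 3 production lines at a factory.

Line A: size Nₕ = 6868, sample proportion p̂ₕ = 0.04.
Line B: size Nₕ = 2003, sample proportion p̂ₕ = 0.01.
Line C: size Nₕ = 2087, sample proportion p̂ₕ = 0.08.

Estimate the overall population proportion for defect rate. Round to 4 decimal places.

0.0421

N = 6868 + 2003 + 2087 = 10958.
Overall proportion = Σ (Nₕ/N)·p̂ₕ.
Σ Nₕp̂ₕ = 274.72 + 20.03 + 166.96 = 461.71.
461.71 / 10958 = 0.042135... → 0.0421.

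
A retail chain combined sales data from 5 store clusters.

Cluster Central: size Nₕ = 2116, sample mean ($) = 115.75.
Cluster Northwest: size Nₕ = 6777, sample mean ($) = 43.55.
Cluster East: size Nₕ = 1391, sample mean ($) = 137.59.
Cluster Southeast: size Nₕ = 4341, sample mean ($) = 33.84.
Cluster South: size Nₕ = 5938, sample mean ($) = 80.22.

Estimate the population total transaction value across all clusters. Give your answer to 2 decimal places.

Population total = Σ Nₕ·x̄ₕ (each stratum's size times its mean).
2116·115.75 + 6777·43.55 + 1391·137.59 + 4341·33.84 + 5938·80.22 = 244927 + 295138.35 + 191387.69 + 146899.44 + 476346.36 = 1354698.84.

1354698.84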